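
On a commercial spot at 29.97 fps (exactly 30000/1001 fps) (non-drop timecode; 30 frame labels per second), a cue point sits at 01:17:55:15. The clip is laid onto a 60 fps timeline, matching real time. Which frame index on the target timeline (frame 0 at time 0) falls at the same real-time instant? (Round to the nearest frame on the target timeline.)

frame 280811

Source frame index: (1×3600 + 17×60 + 55) × 30 + 15 = 140265.
Real time: 140265 / (30000/1001) = 9360351/2000 s.
Target frame: (9360351/2000) × (60) = 28081053/100 ≈ 280810.530 → 280811.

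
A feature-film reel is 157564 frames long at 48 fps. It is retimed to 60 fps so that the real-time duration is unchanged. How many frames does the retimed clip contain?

196955 frames

Target frames = source frames × (target rate / source rate) = 157564 × (60)/(48) = 157564 × 5/4 = 196955.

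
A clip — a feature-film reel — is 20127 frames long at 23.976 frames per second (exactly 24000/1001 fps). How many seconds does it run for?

Running time = 20127 / (24000/1001) = 839.463625 s.

839.463625 seconds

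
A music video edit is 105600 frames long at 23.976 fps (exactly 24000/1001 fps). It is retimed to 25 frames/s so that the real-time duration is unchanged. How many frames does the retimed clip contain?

Target frames = source frames × (target rate / source rate) = 105600 × (25)/(24000/1001) = 105600 × 1001/960 = 110110.

110110 frames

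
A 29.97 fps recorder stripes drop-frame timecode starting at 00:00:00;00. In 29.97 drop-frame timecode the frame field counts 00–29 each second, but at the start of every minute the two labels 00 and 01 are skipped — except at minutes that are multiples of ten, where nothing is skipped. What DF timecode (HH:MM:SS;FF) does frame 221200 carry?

02:03:00;22

Each 10-minute DF block holds 10 × 60 × 30 − 9 × 2 = 17982 frames. 221200 ÷ 17982 → 12 full blocks, remainder 5416.
Within the partial block the first minute is 1800 frames and each further minute 1798, so 3 further minute boundaries passed. Total skipped labels = 18 × 12 + 2 × 3 = 222.
Non-drop label index = 221200 + 222 = 221422; at 30 labels/s that is 02:03:00:22, i.e. DF 02:03:00;22.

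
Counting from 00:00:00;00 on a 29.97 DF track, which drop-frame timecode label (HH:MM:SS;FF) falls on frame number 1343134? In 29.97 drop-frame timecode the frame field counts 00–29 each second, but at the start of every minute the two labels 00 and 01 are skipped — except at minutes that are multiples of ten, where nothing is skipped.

12:26:55;28

Each 10-minute DF block holds 10 × 60 × 30 − 9 × 2 = 17982 frames. 1343134 ÷ 17982 → 74 full blocks, remainder 12466.
Within the partial block the first minute is 1800 frames and each further minute 1798, so 6 further minute boundaries passed. Total skipped labels = 18 × 74 + 2 × 6 = 1344.
Non-drop label index = 1343134 + 1344 = 1344478; at 30 labels/s that is 12:26:55:28, i.e. DF 12:26:55;28.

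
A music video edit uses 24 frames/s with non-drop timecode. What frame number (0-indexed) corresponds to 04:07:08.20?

Total seconds to the label: (4 × 3600 + 7 × 60 + 8) = 14828.
Frame index = 14828 × 24 + 20 = 355892.

355892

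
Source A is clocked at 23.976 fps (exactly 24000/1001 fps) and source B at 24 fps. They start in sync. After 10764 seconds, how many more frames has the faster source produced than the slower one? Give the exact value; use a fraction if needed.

19872/77 frames

A emits 24000/1001 × 10764 = 19872000/77 frames; B emits 24 × 10764 = 258336.
Difference = 19872/77 frames (≈ 258.0779); B is ahead of A.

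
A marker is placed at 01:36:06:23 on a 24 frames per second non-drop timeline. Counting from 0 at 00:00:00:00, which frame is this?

frame 138407

Total seconds to the label: (1 × 3600 + 36 × 60 + 6) = 5766.
Frame index = 5766 × 24 + 23 = 138407.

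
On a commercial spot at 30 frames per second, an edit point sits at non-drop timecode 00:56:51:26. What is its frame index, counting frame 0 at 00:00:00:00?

Total seconds to the label: (0 × 3600 + 56 × 60 + 51) = 3411.
Frame index = 3411 × 30 + 26 = 102356.

102356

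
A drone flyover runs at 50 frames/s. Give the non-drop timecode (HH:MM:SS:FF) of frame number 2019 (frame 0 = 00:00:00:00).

00:00:40:19

2019 ÷ 50 = 40 full seconds, remainder 19 frames.
40 s = 0 h 0 min 40 s.
Timecode: 00:00:40:19.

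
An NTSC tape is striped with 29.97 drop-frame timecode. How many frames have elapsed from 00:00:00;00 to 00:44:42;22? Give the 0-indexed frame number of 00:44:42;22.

80402

As if non-drop at 30 labels/s: (0 × 3600 + 44 × 60 + 42) × 30 + 22 = 80482.
Minute boundaries passed: 44; those not divisible by 10: 44 − 4 = 40; dropped labels = 2 × 40 = 80.
Actual frame index = 80482 − 80 = 80402.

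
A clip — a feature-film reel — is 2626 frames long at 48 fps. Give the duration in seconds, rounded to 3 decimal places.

54.708 seconds

Running time = 2626 × 1/48 = 1313/24 s ≈ 54.708 s.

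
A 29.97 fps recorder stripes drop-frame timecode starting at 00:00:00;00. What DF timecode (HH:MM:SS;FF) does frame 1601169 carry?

Ten DF minutes hold 17982 frames, so frame 1601169 lies in block 89 (frames 1600398–1618379) with 771 frames into that block.
The block's first minute is 1800 frames and the rest 1798 each; 771 frames reaches minute 0, so 89 × 18 + 0 × 2 = 1602 labels have been skipped so far.
Adding those back, label number 1601169 + 1602 = 1602771 at 30 labels/s is 53425 s + 21 f = 14 h 50 min 25 s frame 21, i.e. 14:50:25;21.

14:50:25;21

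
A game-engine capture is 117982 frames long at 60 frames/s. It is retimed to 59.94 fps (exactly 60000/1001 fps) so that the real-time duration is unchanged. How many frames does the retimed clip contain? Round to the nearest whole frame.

117864 frames

Frames at target rate = 117982 × (60000/1001) / (60) = 117982000/1001 ≈ 117864.136.
Nearest whole frame: 117864.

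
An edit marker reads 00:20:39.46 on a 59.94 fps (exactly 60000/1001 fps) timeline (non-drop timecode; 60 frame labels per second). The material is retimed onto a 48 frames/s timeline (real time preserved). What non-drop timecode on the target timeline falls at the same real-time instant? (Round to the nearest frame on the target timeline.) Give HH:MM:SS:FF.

Source frame index: (0×3600 + 20×60 + 39) × 60 + 46 = 74386.
Real time: 74386 / (60000/1001) = 37230193/30000 s.
Target frame: (37230193/30000) × (48) = 37230193/625 ≈ 59568.309 → 59568.
At 48 labels/s: frame 59568 → 00:20:41:00.

00:20:41:00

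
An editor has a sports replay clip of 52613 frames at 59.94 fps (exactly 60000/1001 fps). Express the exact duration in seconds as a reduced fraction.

Running time = 52613 ÷ (60000/1001) = 52613 × 1001/60000 = 52665613/60000 s.

52665613/60000 seconds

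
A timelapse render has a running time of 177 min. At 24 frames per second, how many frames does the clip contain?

177 min = 10620 s.
Frames = 10620 × 24 = 254880.

254880 frames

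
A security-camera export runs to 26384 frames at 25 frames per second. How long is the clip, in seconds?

Running time = 26384 / (25) = 1055.36 s.

1055.36 seconds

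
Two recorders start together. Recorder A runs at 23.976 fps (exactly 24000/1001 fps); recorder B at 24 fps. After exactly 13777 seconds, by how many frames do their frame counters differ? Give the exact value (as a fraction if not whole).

330648/1001 frames

A emits 24000/1001 × 13777 = 330648000/1001 frames; B emits 24 × 13777 = 330648.
Difference = 330648/1001 frames (≈ 330.3177); B is ahead of A.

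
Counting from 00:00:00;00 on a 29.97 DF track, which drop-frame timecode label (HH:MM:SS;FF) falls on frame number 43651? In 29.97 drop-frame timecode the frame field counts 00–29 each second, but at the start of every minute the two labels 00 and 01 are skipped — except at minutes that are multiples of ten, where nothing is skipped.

Each 10-minute DF block holds 10 × 60 × 30 − 9 × 2 = 17982 frames. 43651 ÷ 17982 → 2 full blocks, remainder 7687.
Within the partial block the first minute is 1800 frames and each further minute 1798, so 4 further minute boundaries passed. Total skipped labels = 18 × 2 + 2 × 4 = 44.
Non-drop label index = 43651 + 44 = 43695; at 30 labels/s that is 00:24:16:15, i.e. DF 00:24:16;15.

00:24:16;15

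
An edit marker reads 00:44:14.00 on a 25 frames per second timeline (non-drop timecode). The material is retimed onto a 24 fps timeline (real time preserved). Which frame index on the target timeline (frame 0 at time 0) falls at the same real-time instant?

Source frame index: (0×3600 + 44×60 + 14) × 25 + 0 = 66350.
Real time: 66350 / (25) = 2654 s.
Target frame: (2654) × (24) = 63696.

frame 63696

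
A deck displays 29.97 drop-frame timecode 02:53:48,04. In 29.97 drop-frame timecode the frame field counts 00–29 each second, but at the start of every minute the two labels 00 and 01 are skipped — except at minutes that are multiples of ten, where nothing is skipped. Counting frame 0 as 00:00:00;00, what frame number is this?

Complete 10-minute blocks: 17, each 17982 frames → 305694.
Remaining 3 whole minutes in the current block: 1800 + 2 × 1798 = 5396 frames.
Within the current minute: 48 × 30 + 4 − 2 = 1442 (labels ;00/;01 skipped at this minute). Total = 305694 + 5396 + 1442 = 312532.

312532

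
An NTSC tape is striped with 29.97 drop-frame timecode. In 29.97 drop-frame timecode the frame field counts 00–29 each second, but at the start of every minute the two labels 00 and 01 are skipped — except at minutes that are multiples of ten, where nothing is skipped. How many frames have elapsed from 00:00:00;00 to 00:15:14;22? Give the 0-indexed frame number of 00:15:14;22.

As if non-drop at 30 labels/s: (0 × 3600 + 15 × 60 + 14) × 30 + 22 = 27442.
Minute boundaries passed: 15; those not divisible by 10: 15 − 1 = 14; dropped labels = 2 × 14 = 28.
Actual frame index = 27442 − 28 = 27414.

27414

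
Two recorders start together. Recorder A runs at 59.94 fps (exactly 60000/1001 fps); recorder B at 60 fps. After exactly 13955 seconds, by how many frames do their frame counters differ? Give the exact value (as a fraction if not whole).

A emits 60000/1001 × 13955 = 837300000/1001 frames; B emits 60 × 13955 = 837300.
Difference = 837300/1001 frames (≈ 836.4635); B is ahead of A.

837300/1001 frames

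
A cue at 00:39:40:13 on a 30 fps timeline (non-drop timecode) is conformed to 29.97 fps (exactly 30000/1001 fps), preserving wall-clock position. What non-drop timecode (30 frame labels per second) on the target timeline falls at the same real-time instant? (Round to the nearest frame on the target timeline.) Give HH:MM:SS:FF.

Source frame index: (0×3600 + 39×60 + 40) × 30 + 13 = 71413.
Real time: 71413 / (30) = 71413/30 s.
Target frame: (71413/30) × (30000/1001) = 71413000/1001 ≈ 71341.658 → 71342.
At 30 labels/s: frame 71342 → 00:39:38:02.

00:39:38:02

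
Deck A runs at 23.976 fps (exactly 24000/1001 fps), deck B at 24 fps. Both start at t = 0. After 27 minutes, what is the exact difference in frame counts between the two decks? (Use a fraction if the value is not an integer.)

27 min = 1620 s.
A emits 24000/1001 × 1620 = 38880000/1001 frames; B emits 24 × 1620 = 38880.
Difference = 38880/1001 frames (≈ 38.8412); B is ahead of A.

38880/1001 frames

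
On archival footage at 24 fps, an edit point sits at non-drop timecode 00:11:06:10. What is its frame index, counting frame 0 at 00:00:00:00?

Total seconds to the label: (0 × 3600 + 11 × 60 + 6) = 666.
Frame index = 666 × 24 + 10 = 15994.

frame 15994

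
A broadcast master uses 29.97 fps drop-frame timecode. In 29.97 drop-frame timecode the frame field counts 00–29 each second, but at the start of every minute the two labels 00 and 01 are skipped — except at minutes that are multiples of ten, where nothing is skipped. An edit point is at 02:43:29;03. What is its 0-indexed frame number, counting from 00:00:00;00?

As if non-drop at 30 labels/s: (2 × 3600 + 43 × 60 + 29) × 30 + 3 = 294273.
Minute boundaries passed: 163; those not divisible by 10: 163 − 16 = 147; dropped labels = 2 × 147 = 294.
Actual frame index = 294273 − 294 = 293979.

293979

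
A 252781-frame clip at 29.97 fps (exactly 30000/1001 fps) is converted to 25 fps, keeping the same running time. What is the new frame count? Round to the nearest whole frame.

210861 frames

Frames at target rate = 252781 × (25) / (30000/1001) = 253033781/1200 ≈ 210861.484.
Nearest whole frame: 210861.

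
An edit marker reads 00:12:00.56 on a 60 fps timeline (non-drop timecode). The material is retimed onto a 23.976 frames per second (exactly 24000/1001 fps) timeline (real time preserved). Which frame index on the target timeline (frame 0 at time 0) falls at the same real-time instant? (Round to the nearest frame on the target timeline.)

frame 17285

Source frame index: (0×3600 + 12×60 + 0) × 60 + 56 = 43256.
Real time: 43256 / (60) = 10814/15 s.
Target frame: (10814/15) × (24000/1001) = 17302400/1001 ≈ 17285.115 → 17285.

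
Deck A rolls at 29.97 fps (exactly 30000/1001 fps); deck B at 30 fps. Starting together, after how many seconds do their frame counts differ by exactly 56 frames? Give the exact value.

28028/15 seconds

The gap grows by |30 − 30000/1001| = 30/1001 frames per second.
Time for a 56-frame gap: 56 ÷ (30/1001) = 28028/15 s.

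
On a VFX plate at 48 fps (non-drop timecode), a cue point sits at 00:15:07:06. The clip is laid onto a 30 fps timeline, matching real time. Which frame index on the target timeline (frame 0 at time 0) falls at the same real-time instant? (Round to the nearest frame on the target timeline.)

Source frame index: (0×3600 + 15×60 + 7) × 48 + 6 = 43542.
Real time: 43542 / (48) = 7257/8 s.
Target frame: (7257/8) × (30) = 108855/4 ≈ 27213.750 → 27214.

frame 27214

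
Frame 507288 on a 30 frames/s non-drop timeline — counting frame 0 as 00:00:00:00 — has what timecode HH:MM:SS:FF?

507288 ÷ 30 = 16909 full seconds, remainder 18 frames.
16909 s = 4 h 41 min 49 s.
Timecode: 04:41:49:18.

04:41:49:18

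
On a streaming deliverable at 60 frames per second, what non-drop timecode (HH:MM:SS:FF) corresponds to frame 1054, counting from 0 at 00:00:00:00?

1054 ÷ 60 = 17 full seconds, remainder 34 frames.
17 s = 0 h 0 min 17 s.
Timecode: 00:00:17:34.

00:00:17:34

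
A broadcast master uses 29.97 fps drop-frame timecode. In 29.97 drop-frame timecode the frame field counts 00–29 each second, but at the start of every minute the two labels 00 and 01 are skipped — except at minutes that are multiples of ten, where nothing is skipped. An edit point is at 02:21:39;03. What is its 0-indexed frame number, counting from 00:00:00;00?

254719

Complete 10-minute blocks: 14, each 17982 frames → 251748.
Remaining 1 whole minute in the current block: 1800 + 0 × 1798 = 1800 frames.
Within the current minute: 39 × 30 + 3 − 2 = 1171 (labels ;00/;01 skipped at this minute). Total = 251748 + 1800 + 1171 = 254719.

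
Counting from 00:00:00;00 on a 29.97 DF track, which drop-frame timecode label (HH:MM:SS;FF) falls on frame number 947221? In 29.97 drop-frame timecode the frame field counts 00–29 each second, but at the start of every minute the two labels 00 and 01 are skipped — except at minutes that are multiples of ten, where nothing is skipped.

08:46:45;19

Ten DF minutes hold 17982 frames, so frame 947221 lies in block 52 (frames 935064–953045) with 12157 frames into that block.
The block's first minute is 1800 frames and the rest 1798 each; 12157 frames reaches minute 6, so 52 × 18 + 6 × 2 = 948 labels have been skipped so far.
Adding those back, label number 947221 + 948 = 948169 at 30 labels/s is 31605 s + 19 f = 8 h 46 min 45 s frame 19, i.e. 08:46:45;19.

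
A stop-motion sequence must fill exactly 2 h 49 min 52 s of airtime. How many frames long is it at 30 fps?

305760 frames

2 h 49 min 52 s = 10192 s.
Frames = 10192 × 30 = 305760.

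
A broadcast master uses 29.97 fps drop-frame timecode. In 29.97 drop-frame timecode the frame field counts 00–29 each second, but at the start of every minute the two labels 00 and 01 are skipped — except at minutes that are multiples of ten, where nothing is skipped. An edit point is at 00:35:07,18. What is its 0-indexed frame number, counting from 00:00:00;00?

Complete 10-minute blocks: 3, each 17982 frames → 53946.
Remaining 5 whole minutes in the current block: 1800 + 4 × 1798 = 8992 frames.
Within the current minute: 7 × 30 + 18 − 2 = 226 (labels ;00/;01 skipped at this minute). Total = 53946 + 8992 + 226 = 63164.

63164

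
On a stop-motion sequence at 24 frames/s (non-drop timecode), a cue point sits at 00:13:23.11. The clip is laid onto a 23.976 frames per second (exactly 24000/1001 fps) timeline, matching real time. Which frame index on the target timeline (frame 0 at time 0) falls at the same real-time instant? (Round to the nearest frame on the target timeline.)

Source frame index: (0×3600 + 13×60 + 23) × 24 + 11 = 19283.
Real time: 19283 / (24) = 19283/24 s.
Target frame: (19283/24) × (24000/1001) = 1753000/91 ≈ 19263.736 → 19264.

frame 19264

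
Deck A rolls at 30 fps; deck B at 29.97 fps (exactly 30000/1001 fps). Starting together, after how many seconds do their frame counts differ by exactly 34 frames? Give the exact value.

17017/15 seconds

The gap grows by |30000/1001 − 30| = 30/1001 frames per second.
Time for a 34-frame gap: 34 ÷ (30/1001) = 17017/15 s.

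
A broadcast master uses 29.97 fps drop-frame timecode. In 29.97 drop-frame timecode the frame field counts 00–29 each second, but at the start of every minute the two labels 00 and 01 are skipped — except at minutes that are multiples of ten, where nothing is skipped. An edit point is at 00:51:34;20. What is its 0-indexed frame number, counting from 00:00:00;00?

Complete 10-minute blocks: 5, each 17982 frames → 89910.
Remaining 1 whole minute in the current block: 1800 + 0 × 1798 = 1800 frames.
Within the current minute: 34 × 30 + 20 − 2 = 1038 (labels ;00/;01 skipped at this minute). Total = 89910 + 1800 + 1038 = 92748.

92748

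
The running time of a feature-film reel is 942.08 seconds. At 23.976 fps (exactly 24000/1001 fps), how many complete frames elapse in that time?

Frames = 942.08 × 24000/1001 = 22609920/1001 ≈ 22587.3327.
Complete frames: 22587.

22587 frames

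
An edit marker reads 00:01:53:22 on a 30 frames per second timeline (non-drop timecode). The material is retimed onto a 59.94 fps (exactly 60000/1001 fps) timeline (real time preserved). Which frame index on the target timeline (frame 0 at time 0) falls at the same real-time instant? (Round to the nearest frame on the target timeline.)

Source frame index: (0×3600 + 1×60 + 53) × 30 + 22 = 3412.
Real time: 3412 / (30) = 1706/15 s.
Target frame: (1706/15) × (60000/1001) = 6824000/1001 ≈ 6817.183 → 6817.

frame 6817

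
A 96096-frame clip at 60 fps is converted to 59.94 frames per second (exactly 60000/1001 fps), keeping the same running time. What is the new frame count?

96000 frames

Target frames = source frames × (target rate / source rate) = 96096 × (60000/1001)/(60) = 96096 × 1000/1001 = 96000.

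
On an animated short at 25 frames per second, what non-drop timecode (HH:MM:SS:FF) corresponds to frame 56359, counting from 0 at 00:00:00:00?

56359 ÷ 25 = 2254 full seconds, remainder 9 frames.
2254 s = 0 h 37 min 34 s.
Timecode: 00:37:34:09.

00:37:34:09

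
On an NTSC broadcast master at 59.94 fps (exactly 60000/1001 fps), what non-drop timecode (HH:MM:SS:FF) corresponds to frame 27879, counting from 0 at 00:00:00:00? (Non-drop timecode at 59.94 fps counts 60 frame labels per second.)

00:07:44:39

27879 ÷ 60 = 464 full seconds, remainder 39 frames.
464 s = 0 h 7 min 44 s.
Timecode: 00:07:44:39.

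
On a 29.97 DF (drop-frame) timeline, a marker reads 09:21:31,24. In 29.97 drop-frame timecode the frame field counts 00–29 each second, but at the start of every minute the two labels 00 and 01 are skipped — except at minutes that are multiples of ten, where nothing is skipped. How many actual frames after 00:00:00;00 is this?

As if non-drop at 30 labels/s: (9 × 3600 + 21 × 60 + 31) × 30 + 24 = 1010754.
Minute boundaries passed: 561; those not divisible by 10: 561 − 56 = 505; dropped labels = 2 × 505 = 1010.
Actual frame index = 1010754 − 1010 = 1009744.

1009744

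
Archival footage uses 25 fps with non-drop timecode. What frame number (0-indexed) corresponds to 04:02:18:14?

frame 363464

Total seconds to the label: (4 × 3600 + 2 × 60 + 18) = 14538.
Frame index = 14538 × 25 + 14 = 363464.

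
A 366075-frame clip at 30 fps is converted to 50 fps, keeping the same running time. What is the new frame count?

610125 frames

Target frames = source frames × (target rate / source rate) = 366075 × (50)/(30) = 366075 × 5/3 = 610125.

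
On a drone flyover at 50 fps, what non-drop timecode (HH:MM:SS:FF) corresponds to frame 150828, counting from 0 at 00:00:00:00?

150828 ÷ 50 = 3016 full seconds, remainder 28 frames.
3016 s = 0 h 50 min 16 s.
Timecode: 00:50:16:28.

00:50:16:28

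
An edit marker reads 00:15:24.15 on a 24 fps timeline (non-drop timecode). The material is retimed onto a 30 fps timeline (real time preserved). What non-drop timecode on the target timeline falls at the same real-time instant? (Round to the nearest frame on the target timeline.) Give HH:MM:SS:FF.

00:15:24:19

Source frame index: (0×3600 + 15×60 + 24) × 24 + 15 = 22191.
Real time: 22191 / (24) = 7397/8 s.
Target frame: (7397/8) × (30) = 110955/4 ≈ 27738.750 → 27739.
At 30 labels/s: frame 27739 → 00:15:24:19.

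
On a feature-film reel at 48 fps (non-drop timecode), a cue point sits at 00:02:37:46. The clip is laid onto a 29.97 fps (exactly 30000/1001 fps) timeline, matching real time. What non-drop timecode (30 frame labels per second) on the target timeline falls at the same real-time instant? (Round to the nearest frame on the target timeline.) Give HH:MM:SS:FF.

Source frame index: (0×3600 + 2×60 + 37) × 48 + 46 = 7582.
Real time: 7582 / (48) = 3791/24 s.
Target frame: (3791/24) × (30000/1001) = 4738750/1001 ≈ 4734.016 → 4734.
At 30 labels/s: frame 4734 → 00:02:37:24.

00:02:37:24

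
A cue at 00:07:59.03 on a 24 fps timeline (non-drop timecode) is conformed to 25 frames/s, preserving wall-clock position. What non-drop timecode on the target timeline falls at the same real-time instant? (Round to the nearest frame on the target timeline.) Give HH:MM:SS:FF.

Source frame index: (0×3600 + 7×60 + 59) × 24 + 3 = 11499.
Real time: 11499 / (24) = 3833/8 s.
Target frame: (3833/8) × (25) = 95825/8 ≈ 11978.125 → 11978.
At 25 labels/s: frame 11978 → 00:07:59:03.

00:07:59:03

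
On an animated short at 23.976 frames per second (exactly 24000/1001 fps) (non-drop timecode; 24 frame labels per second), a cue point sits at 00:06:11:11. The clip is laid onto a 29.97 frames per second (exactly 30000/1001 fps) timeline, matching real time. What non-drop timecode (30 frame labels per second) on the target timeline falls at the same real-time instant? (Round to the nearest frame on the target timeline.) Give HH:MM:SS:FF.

00:06:11:14

Source frame index: (0×3600 + 6×60 + 11) × 24 + 11 = 8915.
Real time: 8915 / (24000/1001) = 1784783/4800 s.
Target frame: (1784783/4800) × (30000/1001) = 44575/4 ≈ 11143.750 → 11144.
At 30 labels/s: frame 11144 → 00:06:11:14.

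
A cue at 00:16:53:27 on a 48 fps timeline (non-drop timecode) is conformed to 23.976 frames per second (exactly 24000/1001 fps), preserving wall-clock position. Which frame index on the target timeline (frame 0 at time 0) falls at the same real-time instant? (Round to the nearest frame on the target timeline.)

Source frame index: (0×3600 + 16×60 + 53) × 48 + 27 = 48651.
Real time: 48651 / (48) = 16217/16 s.
Target frame: (16217/16) × (24000/1001) = 24325500/1001 ≈ 24301.199 → 24301.

frame 24301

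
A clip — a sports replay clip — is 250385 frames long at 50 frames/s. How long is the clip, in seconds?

5007.7 seconds

Running time = 250385 / (50) = 5007.7 s.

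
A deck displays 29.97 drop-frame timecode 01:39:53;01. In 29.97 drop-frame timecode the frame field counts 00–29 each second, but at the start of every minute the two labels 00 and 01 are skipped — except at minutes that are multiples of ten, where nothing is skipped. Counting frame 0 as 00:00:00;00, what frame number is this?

179611

Complete 10-minute blocks: 9, each 17982 frames → 161838.
Remaining 9 whole minutes in the current block: 1800 + 8 × 1798 = 16184 frames.
Within the current minute: 53 × 30 + 1 − 2 = 1589 (labels ;00/;01 skipped at this minute). Total = 161838 + 16184 + 1589 = 179611.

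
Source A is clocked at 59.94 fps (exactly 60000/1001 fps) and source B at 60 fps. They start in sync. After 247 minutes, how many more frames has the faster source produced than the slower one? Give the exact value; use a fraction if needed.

247 min = 14820 s.
A emits 60000/1001 × 14820 = 68400000/77 frames; B emits 60 × 14820 = 889200.
Difference = 68400/77 frames (≈ 888.3117); B is ahead of A.

68400/77 frames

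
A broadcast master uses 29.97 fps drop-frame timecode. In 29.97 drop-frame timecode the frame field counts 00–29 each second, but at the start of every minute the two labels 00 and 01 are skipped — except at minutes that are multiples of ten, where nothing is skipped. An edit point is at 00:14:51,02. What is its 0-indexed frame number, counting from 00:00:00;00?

26706

As if non-drop at 30 labels/s: (0 × 3600 + 14 × 60 + 51) × 30 + 2 = 26732.
Minute boundaries passed: 14; those not divisible by 10: 14 − 1 = 13; dropped labels = 2 × 13 = 26.
Actual frame index = 26732 − 26 = 26706.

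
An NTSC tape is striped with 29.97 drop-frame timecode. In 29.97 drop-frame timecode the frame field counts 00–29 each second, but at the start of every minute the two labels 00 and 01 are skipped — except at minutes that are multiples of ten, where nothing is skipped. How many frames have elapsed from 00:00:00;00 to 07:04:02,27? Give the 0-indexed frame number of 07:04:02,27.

762523

Complete 10-minute blocks: 42, each 17982 frames → 755244.
Remaining 4 whole minutes in the current block: 1800 + 3 × 1798 = 7194 frames.
Within the current minute: 2 × 30 + 27 − 2 = 85 (labels ;00/;01 skipped at this minute). Total = 755244 + 7194 + 85 = 762523.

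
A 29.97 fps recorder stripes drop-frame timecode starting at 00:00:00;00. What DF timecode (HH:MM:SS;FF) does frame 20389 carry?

Each 10-minute DF block holds 10 × 60 × 30 − 9 × 2 = 17982 frames. 20389 ÷ 17982 → 1 full block, remainder 2407.
Within the partial block the first minute is 1800 frames and each further minute 1798, so 1 further minute boundary passed. Total skipped labels = 18 × 1 + 2 × 1 = 20.
Non-drop label index = 20389 + 20 = 20409; at 30 labels/s that is 00:11:20:09, i.e. DF 00:11:20;09.

00:11:20;09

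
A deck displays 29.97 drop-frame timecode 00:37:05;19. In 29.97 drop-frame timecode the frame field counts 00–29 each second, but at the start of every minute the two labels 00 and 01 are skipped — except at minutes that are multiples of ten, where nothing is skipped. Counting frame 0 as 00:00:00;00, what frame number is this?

As if non-drop at 30 labels/s: (0 × 3600 + 37 × 60 + 5) × 30 + 19 = 66769.
Minute boundaries passed: 37; those not divisible by 10: 37 − 3 = 34; dropped labels = 2 × 34 = 68.
Actual frame index = 66769 − 68 = 66701.

66701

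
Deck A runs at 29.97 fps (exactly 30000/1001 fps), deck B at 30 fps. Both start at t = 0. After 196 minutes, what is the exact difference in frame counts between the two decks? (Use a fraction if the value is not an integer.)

50400/143 frames

196 min = 11760 s.
A emits 30000/1001 × 11760 = 50400000/143 frames; B emits 30 × 11760 = 352800.
Difference = 50400/143 frames (≈ 352.4476); B is ahead of A.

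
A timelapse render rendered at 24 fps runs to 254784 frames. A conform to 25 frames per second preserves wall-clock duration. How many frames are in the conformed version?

265400 frames

Frames at target rate = 254784 × (25) / (24) = 265400.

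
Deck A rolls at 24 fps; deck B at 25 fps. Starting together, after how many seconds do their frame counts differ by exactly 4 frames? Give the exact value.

The gap grows by |25 − 24| = 1 frame per second.
Time for a 4-frame gap: 4 ÷ (1) = 4 s.

4 seconds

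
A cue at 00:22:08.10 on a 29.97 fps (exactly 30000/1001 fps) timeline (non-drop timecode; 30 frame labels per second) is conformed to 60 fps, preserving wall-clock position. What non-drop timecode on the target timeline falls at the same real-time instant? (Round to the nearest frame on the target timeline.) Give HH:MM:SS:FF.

Source frame index: (0×3600 + 22×60 + 8) × 30 + 10 = 39850.
Real time: 39850 / (30000/1001) = 797797/600 s.
Target frame: (797797/600) × (60) = 797797/10 ≈ 79779.700 → 79780.
At 60 labels/s: frame 79780 → 00:22:09:40.

00:22:09:40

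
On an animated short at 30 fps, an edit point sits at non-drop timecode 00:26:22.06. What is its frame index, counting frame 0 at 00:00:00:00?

Total seconds to the label: (0 × 3600 + 26 × 60 + 22) = 1582.
Frame index = 1582 × 30 + 6 = 47466.

47466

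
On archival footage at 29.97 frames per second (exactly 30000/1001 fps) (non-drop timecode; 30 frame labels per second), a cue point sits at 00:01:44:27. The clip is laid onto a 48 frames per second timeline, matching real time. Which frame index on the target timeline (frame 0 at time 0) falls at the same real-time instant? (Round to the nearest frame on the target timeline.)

frame 5040

Source frame index: (0×3600 + 1×60 + 44) × 30 + 27 = 3147.
Real time: 3147 / (30000/1001) = 1050049/10000 s.
Target frame: (1050049/10000) × (48) = 3150147/625 ≈ 5040.235 → 5040.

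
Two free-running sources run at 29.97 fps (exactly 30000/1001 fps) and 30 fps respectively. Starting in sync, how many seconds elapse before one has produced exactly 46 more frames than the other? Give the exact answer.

23023/15 seconds

The gap grows by |30 − 30000/1001| = 30/1001 frames per second.
Time for a 46-frame gap: 46 ÷ (30/1001) = 23023/15 s.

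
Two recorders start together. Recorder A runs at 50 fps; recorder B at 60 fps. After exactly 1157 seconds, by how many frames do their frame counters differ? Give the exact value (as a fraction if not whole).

11570 frames

A emits 50 × 1157 = 57850 frames; B emits 60 × 1157 = 69420.
Difference = 11570 frames; B is ahead of A.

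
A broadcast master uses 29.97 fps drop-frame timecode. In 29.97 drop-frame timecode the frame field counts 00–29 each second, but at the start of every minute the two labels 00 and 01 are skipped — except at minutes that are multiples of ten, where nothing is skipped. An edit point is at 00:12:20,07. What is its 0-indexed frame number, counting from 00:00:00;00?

Complete 10-minute blocks: 1, each 17982 frames → 17982.
Remaining 2 whole minutes in the current block: 1800 + 1 × 1798 = 3598 frames.
Within the current minute: 20 × 30 + 7 − 2 = 605 (labels ;00/;01 skipped at this minute). Total = 17982 + 3598 + 605 = 22185.

22185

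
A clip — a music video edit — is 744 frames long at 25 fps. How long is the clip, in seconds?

29.76 seconds

Running time = 744 / (25) = 29.76 s.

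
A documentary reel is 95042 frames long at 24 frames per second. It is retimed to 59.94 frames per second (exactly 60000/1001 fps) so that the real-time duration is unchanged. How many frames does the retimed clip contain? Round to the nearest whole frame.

Frames at target rate = 95042 × (60000/1001) / (24) = 237605000/1001 ≈ 237367.632.
Nearest whole frame: 237368.

237368 frames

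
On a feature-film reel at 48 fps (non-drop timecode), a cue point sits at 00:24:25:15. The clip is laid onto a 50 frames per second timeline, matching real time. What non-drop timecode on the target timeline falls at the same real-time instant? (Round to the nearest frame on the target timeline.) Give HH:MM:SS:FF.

Source frame index: (0×3600 + 24×60 + 25) × 48 + 15 = 70335.
Real time: 70335 / (48) = 23445/16 s.
Target frame: (23445/16) × (50) = 586125/8 ≈ 73265.625 → 73266.
At 50 labels/s: frame 73266 → 00:24:25:16.

00:24:25:16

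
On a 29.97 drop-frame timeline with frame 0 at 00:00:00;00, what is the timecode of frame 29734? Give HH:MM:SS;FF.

00:16:32;04

Ten DF minutes hold 17982 frames, so frame 29734 lies in block 1 (frames 17982–35963) with 11752 frames into that block.
The block's first minute is 1800 frames and the rest 1798 each; 11752 frames reaches minute 6, so 1 × 18 + 6 × 2 = 30 labels have been skipped so far.
Adding those back, label number 29734 + 30 = 29764 at 30 labels/s is 992 s + 4 f = 0 h 16 min 32 s frame 4, i.e. 00:16:32;04.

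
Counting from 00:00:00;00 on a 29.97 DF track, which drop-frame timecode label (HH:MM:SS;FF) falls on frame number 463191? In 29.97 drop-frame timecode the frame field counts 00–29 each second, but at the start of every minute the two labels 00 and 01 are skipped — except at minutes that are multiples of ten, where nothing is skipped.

Each 10-minute DF block holds 10 × 60 × 30 − 9 × 2 = 17982 frames. 463191 ÷ 17982 → 25 full blocks, remainder 13641.
Within the partial block the first minute is 1800 frames and each further minute 1798, so 7 further minute boundaries passed. Total skipped labels = 18 × 25 + 2 × 7 = 464.
Non-drop label index = 463191 + 464 = 463655; at 30 labels/s that is 04:17:35:05, i.e. DF 04:17:35;05.

04:17:35;05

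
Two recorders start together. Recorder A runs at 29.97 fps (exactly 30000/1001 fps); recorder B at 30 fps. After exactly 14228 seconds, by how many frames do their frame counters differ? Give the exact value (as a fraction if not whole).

A emits 30000/1001 × 14228 = 426840000/1001 frames; B emits 30 × 14228 = 426840.
Difference = 426840/1001 frames (≈ 426.4136); B is ahead of A.

426840/1001 frames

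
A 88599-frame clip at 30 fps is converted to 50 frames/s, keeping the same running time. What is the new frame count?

Target frames = source frames × (target rate / source rate) = 88599 × (50)/(30) = 88599 × 5/3 = 147665.

147665 frames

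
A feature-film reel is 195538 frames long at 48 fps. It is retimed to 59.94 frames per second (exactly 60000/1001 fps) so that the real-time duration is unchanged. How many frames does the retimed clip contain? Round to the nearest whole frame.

Frames at target rate = 195538 × (60000/1001) / (48) = 34917500/143 ≈ 244178.322.
Nearest whole frame: 244178.

244178 frames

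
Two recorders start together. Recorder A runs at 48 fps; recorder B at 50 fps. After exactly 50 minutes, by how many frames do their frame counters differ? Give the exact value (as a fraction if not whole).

6000 frames

50 min = 3000 s.
A emits 48 × 3000 = 144000 frames; B emits 50 × 3000 = 150000.
Difference = 6000 frames; B is ahead of A.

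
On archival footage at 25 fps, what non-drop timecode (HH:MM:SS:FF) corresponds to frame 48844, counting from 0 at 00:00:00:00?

48844 ÷ 25 = 1953 full seconds, remainder 19 frames.
1953 s = 0 h 32 min 33 s.
Timecode: 00:32:33:19.

00:32:33:19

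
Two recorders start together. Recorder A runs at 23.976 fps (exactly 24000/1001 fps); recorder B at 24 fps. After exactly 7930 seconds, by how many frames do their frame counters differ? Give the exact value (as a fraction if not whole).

A emits 24000/1001 × 7930 = 14640000/77 frames; B emits 24 × 7930 = 190320.
Difference = 14640/77 frames (≈ 190.1299); B is ahead of A.

14640/77 frames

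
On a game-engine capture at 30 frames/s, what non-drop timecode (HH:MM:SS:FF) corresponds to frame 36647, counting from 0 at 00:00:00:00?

00:20:21:17

36647 ÷ 30 = 1221 full seconds, remainder 17 frames.
1221 s = 0 h 20 min 21 s.
Timecode: 00:20:21:17.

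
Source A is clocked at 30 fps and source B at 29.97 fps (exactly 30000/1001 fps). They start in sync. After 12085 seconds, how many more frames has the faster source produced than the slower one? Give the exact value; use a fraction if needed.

362550/1001 frames

A emits 30 × 12085 = 362550 frames; B emits 30000/1001 × 12085 = 362550000/1001.
Difference = 362550/1001 frames (≈ 362.1878); B is behind A.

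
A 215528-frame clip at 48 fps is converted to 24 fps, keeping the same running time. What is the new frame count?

107764 frames

Target frames = source frames × (target rate / source rate) = 215528 × (24)/(48) = 215528 × 1/2 = 107764.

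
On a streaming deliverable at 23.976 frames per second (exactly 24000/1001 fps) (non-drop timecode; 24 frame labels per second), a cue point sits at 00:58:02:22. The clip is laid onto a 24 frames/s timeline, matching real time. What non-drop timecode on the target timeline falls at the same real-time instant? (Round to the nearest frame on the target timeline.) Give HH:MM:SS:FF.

00:58:06:10

Source frame index: (0×3600 + 58×60 + 2) × 24 + 22 = 83590.
Real time: 83590 / (24000/1001) = 8367359/2400 s.
Target frame: (8367359/2400) × (24) = 8367359/100 ≈ 83673.590 → 83674.
At 24 labels/s: frame 83674 → 00:58:06:10.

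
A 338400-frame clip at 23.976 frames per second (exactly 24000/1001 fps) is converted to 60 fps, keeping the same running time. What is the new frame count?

Target frames = source frames × (target rate / source rate) = 338400 × (60)/(24000/1001) = 338400 × 1001/400 = 846846.

846846 frames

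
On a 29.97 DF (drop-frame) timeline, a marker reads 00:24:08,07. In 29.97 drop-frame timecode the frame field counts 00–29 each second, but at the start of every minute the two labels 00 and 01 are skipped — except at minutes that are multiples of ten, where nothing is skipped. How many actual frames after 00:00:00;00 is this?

43403

As if non-drop at 30 labels/s: (0 × 3600 + 24 × 60 + 8) × 30 + 7 = 43447.
Minute boundaries passed: 24; those not divisible by 10: 24 − 2 = 22; dropped labels = 2 × 22 = 44.
Actual frame index = 43447 − 44 = 43403.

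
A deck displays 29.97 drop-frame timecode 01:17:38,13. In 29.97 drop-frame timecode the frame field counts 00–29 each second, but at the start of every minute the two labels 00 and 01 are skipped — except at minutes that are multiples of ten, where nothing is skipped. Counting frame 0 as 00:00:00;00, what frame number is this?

139613

Complete 10-minute blocks: 7, each 17982 frames → 125874.
Remaining 7 whole minutes in the current block: 1800 + 6 × 1798 = 12588 frames.
Within the current minute: 38 × 30 + 13 − 2 = 1151 (labels ;00/;01 skipped at this minute). Total = 125874 + 12588 + 1151 = 139613.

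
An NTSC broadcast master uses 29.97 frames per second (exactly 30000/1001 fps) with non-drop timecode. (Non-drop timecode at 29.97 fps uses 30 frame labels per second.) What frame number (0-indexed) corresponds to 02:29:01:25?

frame 268255

Total seconds to the label: (2 × 3600 + 29 × 60 + 1) = 8941.
Frame index = 8941 × 30 + 25 = 268255.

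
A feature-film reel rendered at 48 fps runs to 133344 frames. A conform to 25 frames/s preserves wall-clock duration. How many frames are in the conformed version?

Target frames = source frames × (target rate / source rate) = 133344 × (25)/(48) = 133344 × 25/48 = 69450.

69450 frames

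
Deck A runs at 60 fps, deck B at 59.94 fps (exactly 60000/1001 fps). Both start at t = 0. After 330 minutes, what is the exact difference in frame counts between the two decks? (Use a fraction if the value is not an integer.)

108000/91 frames

330 min = 19800 s.
A emits 60 × 19800 = 1188000 frames; B emits 60000/1001 × 19800 = 108000000/91.
Difference = 108000/91 frames (≈ 1186.8132); B is behind A.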